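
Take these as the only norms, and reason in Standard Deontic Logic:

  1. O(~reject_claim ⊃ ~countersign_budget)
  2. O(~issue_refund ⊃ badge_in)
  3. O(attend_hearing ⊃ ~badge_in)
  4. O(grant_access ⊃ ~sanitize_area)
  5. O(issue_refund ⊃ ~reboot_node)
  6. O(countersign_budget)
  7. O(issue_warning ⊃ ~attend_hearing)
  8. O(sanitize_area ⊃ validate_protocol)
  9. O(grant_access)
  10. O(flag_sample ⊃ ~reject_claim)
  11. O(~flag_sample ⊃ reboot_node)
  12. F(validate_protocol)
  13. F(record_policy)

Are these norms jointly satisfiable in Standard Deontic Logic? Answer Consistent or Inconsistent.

Consistent

Premise 8 is O(sanitize_area ⊃ validate_protocol), but O(sanitize_area) is not derivable from the premises, so it does not yield O(validate_protocol).
So O(validate_protocol) is not derivable, and the apparent clash with O(~validate_protocol) does not arise.
A world satisfying every obligation exists (e.g. attend_hearing=false, badge_in=true, countersign_budget=true, flag_sample=false, grant_access=true, issue_refund=false, issue_warning=false, reboot_node=true, record_policy=false, reject_claim=true, sanitize_area=false, validate_protocol=false); no atom is both obligatory and forbidden, so the set is consistent.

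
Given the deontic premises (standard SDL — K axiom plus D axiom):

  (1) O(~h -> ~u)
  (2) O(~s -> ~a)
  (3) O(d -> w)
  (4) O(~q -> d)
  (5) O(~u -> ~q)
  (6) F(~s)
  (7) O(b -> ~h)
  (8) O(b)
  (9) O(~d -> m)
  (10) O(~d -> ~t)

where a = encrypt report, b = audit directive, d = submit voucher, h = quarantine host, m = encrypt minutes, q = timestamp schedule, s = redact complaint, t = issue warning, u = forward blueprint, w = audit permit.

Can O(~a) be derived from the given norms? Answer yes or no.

Premise 2 is O(~s -> ~a), but O(~s) is not derivable from the premises, so it does not yield O(~a).
No other premise forces O(~a). An ideal world satisfying every premise can still have ~a false, so O(~a) is not derivable.

No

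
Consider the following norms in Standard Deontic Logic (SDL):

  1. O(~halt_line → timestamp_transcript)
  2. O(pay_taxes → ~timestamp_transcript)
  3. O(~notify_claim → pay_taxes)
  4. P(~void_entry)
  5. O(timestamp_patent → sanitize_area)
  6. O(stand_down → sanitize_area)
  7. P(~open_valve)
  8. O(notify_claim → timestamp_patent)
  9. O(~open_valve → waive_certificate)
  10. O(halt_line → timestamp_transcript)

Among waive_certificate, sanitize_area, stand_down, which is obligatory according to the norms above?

sanitize_area

Premises 10 and 1 cover both cases: O(halt_line → timestamp_transcript) and O(~halt_line → timestamp_transcript). Since halt_line ∨ ~halt_line is a tautology, O(timestamp_transcript) follows.
Premise 2 is O(pay_taxes → ~timestamp_transcript); contrapositively O(timestamp_transcript → ~pay_taxes). Since O(timestamp_transcript) holds, K gives O(~pay_taxes).
Premise 3, O(~notify_claim → pay_taxes), contraposes to O(~pay_taxes → notify_claim); with O(~pay_taxes) we get O(notify_claim).
Applying K to premise 8 (O(notify_claim → timestamp_patent)) and O(notify_claim) yields O(timestamp_patent).
From O(timestamp_patent) and premise 5, O(timestamp_patent → sanitize_area), we obtain O(sanitize_area).
So O(sanitize_area) holds — sanitize_area is obligatory. None of the other listed options is made obligatory by any chain of premises.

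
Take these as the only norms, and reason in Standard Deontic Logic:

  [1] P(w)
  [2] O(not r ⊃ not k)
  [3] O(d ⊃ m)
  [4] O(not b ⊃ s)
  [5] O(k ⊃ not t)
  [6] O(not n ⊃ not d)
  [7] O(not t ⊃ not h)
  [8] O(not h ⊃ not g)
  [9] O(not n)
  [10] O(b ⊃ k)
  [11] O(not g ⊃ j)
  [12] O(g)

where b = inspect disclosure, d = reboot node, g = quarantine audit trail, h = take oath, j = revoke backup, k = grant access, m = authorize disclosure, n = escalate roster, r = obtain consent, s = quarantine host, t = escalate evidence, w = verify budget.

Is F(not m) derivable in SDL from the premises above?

Premise 3 is O(d ⊃ m), but O(d) is not derivable from the premises, so it does not yield O(m).
No other premise forces O(m). An ideal world satisfying every premise can still have not m true, so F(not m) is not derivable.

No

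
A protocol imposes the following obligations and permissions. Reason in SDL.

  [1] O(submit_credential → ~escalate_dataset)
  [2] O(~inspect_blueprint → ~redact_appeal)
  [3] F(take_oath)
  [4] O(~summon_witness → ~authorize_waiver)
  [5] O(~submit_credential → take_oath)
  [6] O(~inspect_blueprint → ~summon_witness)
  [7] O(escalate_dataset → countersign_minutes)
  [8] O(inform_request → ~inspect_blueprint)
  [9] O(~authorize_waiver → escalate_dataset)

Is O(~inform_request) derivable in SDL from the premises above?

Premise 3, F(take_oath), is equivalent to O(~take_oath).
Premise 5 is O(~submit_credential → take_oath); contrapositively O(~take_oath → submit_credential). Since O(~take_oath) holds, K gives O(submit_credential).
With premise 1, O(submit_credential → ~escalate_dataset), the K-axiom yields O(~escalate_dataset).
Premise 9, O(~authorize_waiver → escalate_dataset), contraposes to O(~escalate_dataset → authorize_waiver); with O(~escalate_dataset) we get O(authorize_waiver).
Premise 4, O(~summon_witness → ~authorize_waiver), contraposes to O(authorize_waiver → summon_witness); with O(authorize_waiver) we get O(summon_witness).
The contrapositive of premise 6 (O(~inspect_blueprint → ~summon_witness)) is O(summon_witness → inspect_blueprint), and O(summon_witness) is already established, so O(inspect_blueprint).
Premise 8, O(inform_request → ~inspect_blueprint), contraposes to O(inspect_blueprint → ~inform_request); with O(inspect_blueprint) we get O(~inform_request).
Premises 2, 7 do not contribute to this derivation.
So O(~inform_request) follows.

Yes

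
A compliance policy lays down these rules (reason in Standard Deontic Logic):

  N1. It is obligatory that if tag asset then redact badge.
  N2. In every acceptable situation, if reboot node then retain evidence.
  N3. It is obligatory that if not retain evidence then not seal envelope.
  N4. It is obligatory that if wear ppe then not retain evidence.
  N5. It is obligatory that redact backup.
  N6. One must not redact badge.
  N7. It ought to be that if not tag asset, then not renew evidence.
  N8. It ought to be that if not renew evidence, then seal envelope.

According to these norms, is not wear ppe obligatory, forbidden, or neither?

Obligatory

F(redact_badge) at premise 6 means O(¬redact_badge).
Premise 1 is O(tag_asset → redact_badge); contrapositively O(¬redact_badge → ¬tag_asset). Since O(¬redact_badge) holds, K gives O(¬tag_asset).
From O(¬tag_asset) and premise 7, O(¬tag_asset → ¬renew_evidence), we obtain O(¬renew_evidence).
With premise 8, O(¬renew_evidence → seal_envelope), the K-axiom yields O(seal_envelope).
Premise 3, O(¬retain_evidence → ¬seal_envelope), contraposes to O(seal_envelope → retain_evidence); with O(seal_envelope) we get O(retain_evidence).
Premise 4 is O(wear_ppe → ¬retain_evidence); contrapositively O(retain_evidence → ¬wear_ppe). Since O(retain_evidence) holds, K gives O(¬wear_ppe).
Premises 2, 5 do not contribute to this derivation.
Hence ¬wear_ppe is obligatory.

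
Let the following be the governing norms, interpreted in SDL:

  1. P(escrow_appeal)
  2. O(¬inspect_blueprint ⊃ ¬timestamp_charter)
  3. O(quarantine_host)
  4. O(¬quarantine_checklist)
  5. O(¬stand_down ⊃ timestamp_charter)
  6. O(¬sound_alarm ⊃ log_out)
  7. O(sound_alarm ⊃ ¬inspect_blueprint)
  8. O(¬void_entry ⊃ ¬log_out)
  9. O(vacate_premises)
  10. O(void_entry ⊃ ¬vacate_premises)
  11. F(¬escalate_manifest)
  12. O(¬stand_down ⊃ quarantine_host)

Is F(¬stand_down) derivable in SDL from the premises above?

Premise 9 states O(vacate_premises) outright.
Premise 10 is O(void_entry ⊃ ¬vacate_premises); contrapositively O(vacate_premises ⊃ ¬void_entry). Since O(vacate_premises) holds, K gives O(¬void_entry).
Premise 8 is O(¬void_entry ⊃ ¬log_out); since O(¬void_entry), deontic closure gives O(¬log_out).
The contrapositive of premise 6 (O(¬sound_alarm ⊃ log_out)) is O(¬log_out ⊃ sound_alarm), and O(¬log_out) is already established, so O(sound_alarm).
With premise 7, O(sound_alarm ⊃ ¬inspect_blueprint), the K-axiom yields O(¬inspect_blueprint).
With premise 2, O(¬inspect_blueprint ⊃ ¬timestamp_charter), the K-axiom yields O(¬timestamp_charter).
The contrapositive of premise 5 (O(¬stand_down ⊃ timestamp_charter)) is O(¬timestamp_charter ⊃ stand_down), and O(¬timestamp_charter) is already established, so O(stand_down).
Premises 1, 3, 4, 11, 12 do not contribute to this derivation.
So O(stand_down) holds, i.e. F(¬stand_down). The claim follows.

Yes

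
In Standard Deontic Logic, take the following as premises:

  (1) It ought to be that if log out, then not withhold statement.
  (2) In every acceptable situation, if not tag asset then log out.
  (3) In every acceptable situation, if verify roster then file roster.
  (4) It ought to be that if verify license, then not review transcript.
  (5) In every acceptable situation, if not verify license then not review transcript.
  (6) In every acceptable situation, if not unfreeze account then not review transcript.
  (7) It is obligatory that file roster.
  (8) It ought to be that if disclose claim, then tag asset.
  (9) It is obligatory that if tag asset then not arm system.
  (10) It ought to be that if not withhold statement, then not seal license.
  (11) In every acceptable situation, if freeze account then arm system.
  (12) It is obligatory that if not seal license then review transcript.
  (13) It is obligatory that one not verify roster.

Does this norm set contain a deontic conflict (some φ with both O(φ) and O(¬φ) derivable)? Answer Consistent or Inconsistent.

Premise 3 is O(verify_roster → file_roster); even if O(file_roster) held, inferring O(verify_roster) would be affirming the consequent — invalid.
So O(verify_roster) is not derivable, and the apparent clash with O(¬verify_roster) does not arise.
A world satisfying every obligation exists (e.g. arm_system=false, disclose_claim=false, file_roster=true, freeze_account=false, log_out=false, review_transcript=false, seal_license=true, tag_asset=true, unfreeze_account=false, verify_license=false, verify_roster=false, withhold_statement=true); no atom is both obligatory and forbidden, so the set is consistent.

Consistent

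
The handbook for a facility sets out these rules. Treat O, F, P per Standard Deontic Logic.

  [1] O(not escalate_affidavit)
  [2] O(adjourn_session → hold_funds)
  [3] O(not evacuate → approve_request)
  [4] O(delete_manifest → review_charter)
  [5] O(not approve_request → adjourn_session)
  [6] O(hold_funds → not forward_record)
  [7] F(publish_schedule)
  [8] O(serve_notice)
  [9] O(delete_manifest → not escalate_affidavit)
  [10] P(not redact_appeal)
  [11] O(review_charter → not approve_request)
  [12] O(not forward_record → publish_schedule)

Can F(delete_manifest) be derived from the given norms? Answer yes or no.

Yes

F(publish_schedule) at premise 7 means O(not publish_schedule).
Premise 12, O(not forward_record → publish_schedule), contraposes to O(not publish_schedule → forward_record); with O(not publish_schedule) we get O(forward_record).
Premise 6 is O(hold_funds → not forward_record); contrapositively O(forward_record → not hold_funds). Since O(forward_record) holds, K gives O(not hold_funds).
Premise 2, O(adjourn_session → hold_funds), contraposes to O(not hold_funds → not adjourn_session); with O(not hold_funds) we get O(not adjourn_session).
The contrapositive of premise 5 (O(not approve_request → adjourn_session)) is O(not adjourn_session → approve_request), and O(not adjourn_session) is already established, so O(approve_request).
Premise 11, O(review_charter → not approve_request), contraposes to O(approve_request → not review_charter); with O(approve_request) we get O(not review_charter).
Premise 4, O(delete_manifest → review_charter), contraposes to O(not review_charter → not delete_manifest); with O(not review_charter) we get O(not delete_manifest).
Premises 1, 3, 8, 9, 10 do not contribute to this derivation.
So O(not delete_manifest) holds, i.e. F(delete_manifest). The claim follows.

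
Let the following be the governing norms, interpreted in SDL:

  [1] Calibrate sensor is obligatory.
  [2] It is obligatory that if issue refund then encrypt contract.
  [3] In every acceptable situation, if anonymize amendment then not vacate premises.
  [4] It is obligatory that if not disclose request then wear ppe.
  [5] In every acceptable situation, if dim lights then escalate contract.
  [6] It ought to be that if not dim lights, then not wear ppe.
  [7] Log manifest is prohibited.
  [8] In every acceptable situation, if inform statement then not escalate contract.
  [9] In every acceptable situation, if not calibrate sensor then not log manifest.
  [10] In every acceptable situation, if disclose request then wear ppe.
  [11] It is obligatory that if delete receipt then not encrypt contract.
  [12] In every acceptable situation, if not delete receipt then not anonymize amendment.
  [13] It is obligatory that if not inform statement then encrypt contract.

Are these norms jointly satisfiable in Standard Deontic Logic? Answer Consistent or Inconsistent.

Consistent

Premise 9 is O(¬calibrate_sensor → ¬log_manifest); even if O(¬log_manifest) held, inferring O(¬calibrate_sensor) would be affirming the consequent — invalid.
So O(¬calibrate_sensor) is not derivable, and the apparent clash with O(calibrate_sensor) does not arise.
A world satisfying every obligation exists (e.g. anonymize_amendment=false, calibrate_sensor=true, delete_receipt=false, dim_lights=true, disclose_request=false, encrypt_contract=true, escalate_contract=true, inform_statement=false, issue_refund=false, log_manifest=false, vacate_premises=false, wear_ppe=true); no atom is both obligatory and forbidden, so the set is consistent.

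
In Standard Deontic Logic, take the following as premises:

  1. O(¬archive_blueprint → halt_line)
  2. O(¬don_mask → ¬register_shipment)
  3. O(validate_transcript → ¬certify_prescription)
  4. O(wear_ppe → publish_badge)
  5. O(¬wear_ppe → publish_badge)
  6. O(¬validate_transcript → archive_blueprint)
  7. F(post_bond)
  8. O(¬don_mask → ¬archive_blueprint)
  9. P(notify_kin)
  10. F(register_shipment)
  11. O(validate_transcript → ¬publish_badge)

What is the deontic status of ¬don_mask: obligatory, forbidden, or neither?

Premises 4 and 5 are O(wear_ppe → publish_badge) and O(¬wear_ppe → publish_badge); every ideal world satisfies wear_ppe or ¬wear_ppe, so in either case publish_badge holds — hence O(publish_badge).
The contrapositive of premise 11 (O(validate_transcript → ¬publish_badge)) is O(publish_badge → ¬validate_transcript), and O(publish_badge) is already established, so O(¬validate_transcript).
Premise 6 is O(¬validate_transcript → archive_blueprint); since O(¬validate_transcript), deontic closure gives O(archive_blueprint).
The contrapositive of premise 8 (O(¬don_mask → ¬archive_blueprint)) is O(archive_blueprint → don_mask), and O(archive_blueprint) is already established, so O(don_mask).
Premises 1, 2, 3, 7, 9, 10 do not contribute to this derivation.
Thus O(don_mask), which is F(¬don_mask): ¬don_mask is forbidden.

Forbidden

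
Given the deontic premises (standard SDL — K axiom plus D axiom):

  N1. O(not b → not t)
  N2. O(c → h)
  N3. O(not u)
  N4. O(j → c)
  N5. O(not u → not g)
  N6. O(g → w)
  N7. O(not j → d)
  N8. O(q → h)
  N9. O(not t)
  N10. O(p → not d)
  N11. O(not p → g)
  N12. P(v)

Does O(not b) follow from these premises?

No

Premise 1 is O(not b → not t); even if O(not t) held, inferring O(not b) would be affirming the consequent — invalid.
No other premise forces O(not b). An ideal world satisfying every premise can still have not b false, so O(not b) is not derivable.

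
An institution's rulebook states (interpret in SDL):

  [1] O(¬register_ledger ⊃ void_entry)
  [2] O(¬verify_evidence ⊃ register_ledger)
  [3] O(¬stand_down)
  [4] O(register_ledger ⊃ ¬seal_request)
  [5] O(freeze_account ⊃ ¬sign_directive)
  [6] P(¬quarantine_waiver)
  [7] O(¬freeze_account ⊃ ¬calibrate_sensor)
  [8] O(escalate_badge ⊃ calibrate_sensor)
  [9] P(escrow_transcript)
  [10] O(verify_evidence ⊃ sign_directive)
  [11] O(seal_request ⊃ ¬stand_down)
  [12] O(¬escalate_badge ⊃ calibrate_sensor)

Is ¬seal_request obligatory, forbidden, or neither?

Premises 12 and 8 cover both cases: O(¬escalate_badge ⊃ calibrate_sensor) and O(escalate_badge ⊃ calibrate_sensor). Since ¬escalate_badge ∨ escalate_badge is a tautology, O(calibrate_sensor) follows.
The contrapositive of premise 7 (O(¬freeze_account ⊃ ¬calibrate_sensor)) is O(calibrate_sensor ⊃ freeze_account), and O(calibrate_sensor) is already established, so O(freeze_account).
Premise 5 is O(freeze_account ⊃ ¬sign_directive); since O(freeze_account), deontic closure gives O(¬sign_directive).
Premise 10, O(verify_evidence ⊃ sign_directive), contraposes to O(¬sign_directive ⊃ ¬verify_evidence); with O(¬sign_directive) we get O(¬verify_evidence).
With premise 2, O(¬verify_evidence ⊃ register_ledger), the K-axiom yields O(register_ledger).
With premise 4, O(register_ledger ⊃ ¬seal_request), the K-axiom yields O(¬seal_request).
Premises 1, 3, 6, 9, 11 do not contribute to this derivation.
Hence ¬seal_request is obligatory.

Obligatory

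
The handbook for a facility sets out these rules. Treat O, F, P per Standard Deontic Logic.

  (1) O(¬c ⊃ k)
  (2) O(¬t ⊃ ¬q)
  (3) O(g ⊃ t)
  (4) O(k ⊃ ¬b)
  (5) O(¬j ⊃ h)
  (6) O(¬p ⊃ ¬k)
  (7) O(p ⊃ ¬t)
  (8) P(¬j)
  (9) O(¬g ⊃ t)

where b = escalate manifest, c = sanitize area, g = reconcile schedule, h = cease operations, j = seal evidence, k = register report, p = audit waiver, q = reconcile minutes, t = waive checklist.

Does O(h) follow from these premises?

Premise 5 is O(¬j ⊃ h), but O(¬j) is not derivable from the premises (the permission P(¬j) asserts only ¬O(j), not O(¬j)), so it does not yield O(h).
No other premise forces O(h). An ideal world satisfying every premise can still have h false, so O(h) is not derivable.

No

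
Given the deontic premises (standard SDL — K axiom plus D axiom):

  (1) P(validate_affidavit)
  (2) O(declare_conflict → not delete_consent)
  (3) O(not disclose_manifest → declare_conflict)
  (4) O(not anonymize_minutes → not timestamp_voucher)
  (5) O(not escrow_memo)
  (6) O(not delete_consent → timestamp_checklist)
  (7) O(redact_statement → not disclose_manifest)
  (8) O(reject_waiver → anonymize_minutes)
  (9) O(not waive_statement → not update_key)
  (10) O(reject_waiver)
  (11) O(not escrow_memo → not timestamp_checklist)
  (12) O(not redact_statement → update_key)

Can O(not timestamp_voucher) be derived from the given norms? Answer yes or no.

No

Premise 4 is O(not anonymize_minutes → not timestamp_voucher), but O(not anonymize_minutes) is not derivable from the premises, so it does not yield O(not timestamp_voucher).
No other premise forces O(not timestamp_voucher). An ideal world satisfying every premise can still have not timestamp_voucher false, so O(not timestamp_voucher) is not derivable.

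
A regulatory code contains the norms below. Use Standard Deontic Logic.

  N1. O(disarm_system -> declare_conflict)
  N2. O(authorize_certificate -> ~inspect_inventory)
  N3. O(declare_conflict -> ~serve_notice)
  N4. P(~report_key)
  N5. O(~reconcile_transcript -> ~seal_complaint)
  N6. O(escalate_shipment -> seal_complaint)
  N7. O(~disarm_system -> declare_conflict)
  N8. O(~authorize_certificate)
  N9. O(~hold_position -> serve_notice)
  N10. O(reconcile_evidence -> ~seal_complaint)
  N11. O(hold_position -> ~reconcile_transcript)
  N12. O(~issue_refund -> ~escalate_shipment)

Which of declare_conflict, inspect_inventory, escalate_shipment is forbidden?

Premises 7 and 1 are O(~disarm_system -> declare_conflict) and O(disarm_system -> declare_conflict); every ideal world satisfies ~disarm_system or disarm_system, so in either case declare_conflict holds — hence O(declare_conflict).
Premise 3 is O(declare_conflict -> ~serve_notice); since O(declare_conflict), deontic closure gives O(~serve_notice).
Premise 9 is O(~hold_position -> serve_notice); contrapositively O(~serve_notice -> hold_position). Since O(~serve_notice) holds, K gives O(hold_position).
Premise 11 is O(hold_position -> ~reconcile_transcript); since O(hold_position), deontic closure gives O(~reconcile_transcript).
Applying K to premise 5 (O(~reconcile_transcript -> ~seal_complaint)) and O(~reconcile_transcript) yields O(~seal_complaint).
Premise 6 is O(escalate_shipment -> seal_complaint); contrapositively O(~seal_complaint -> ~escalate_shipment). Since O(~seal_complaint) holds, K gives O(~escalate_shipment).
So O(~escalate_shipment) holds, i.e. escalate_shipment is forbidden. None of the other listed options is forbidden under the premises.

escalate_shipment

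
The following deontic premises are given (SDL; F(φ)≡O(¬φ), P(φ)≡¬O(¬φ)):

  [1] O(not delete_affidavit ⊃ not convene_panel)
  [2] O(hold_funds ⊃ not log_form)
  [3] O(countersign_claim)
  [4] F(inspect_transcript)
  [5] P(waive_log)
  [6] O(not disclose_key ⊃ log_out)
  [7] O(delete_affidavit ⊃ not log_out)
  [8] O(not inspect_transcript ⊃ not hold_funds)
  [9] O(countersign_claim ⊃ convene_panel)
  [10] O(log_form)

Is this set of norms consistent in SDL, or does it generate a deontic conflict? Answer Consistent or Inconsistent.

Premise 2 is O(hold_funds ⊃ not log_form), but O(hold_funds) is not derivable from the premises, so it does not yield O(not log_form).
So O(not log_form) is not derivable, and the apparent clash with O(log_form) does not arise.
A world satisfying every obligation exists (e.g. convene_panel=true, countersign_claim=true, delete_affidavit=true, disclose_key=true, hold_funds=false, inspect_transcript=false, log_form=true, log_out=false, waive_log=false); no atom is both obligatory and forbidden, so the set is consistent.

Consistent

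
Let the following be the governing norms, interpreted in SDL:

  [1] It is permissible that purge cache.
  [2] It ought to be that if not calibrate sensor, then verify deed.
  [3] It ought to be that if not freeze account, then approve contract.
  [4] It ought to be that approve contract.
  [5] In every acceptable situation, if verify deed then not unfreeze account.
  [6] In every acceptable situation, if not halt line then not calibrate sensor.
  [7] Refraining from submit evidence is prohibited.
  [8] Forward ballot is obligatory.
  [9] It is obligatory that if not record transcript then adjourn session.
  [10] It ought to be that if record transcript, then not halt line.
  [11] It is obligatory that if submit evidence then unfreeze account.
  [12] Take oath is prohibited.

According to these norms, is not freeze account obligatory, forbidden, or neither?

Neither

Premise 3 is O(¬freeze_account → approve_contract); even if O(approve_contract) held, inferring O(¬freeze_account) would be affirming the consequent — invalid.
No premise or chain of K-axiom applications forces O(¬freeze_account), and none forces O(freeze_account). So ¬freeze_account is neither obligatory nor forbidden under these norms.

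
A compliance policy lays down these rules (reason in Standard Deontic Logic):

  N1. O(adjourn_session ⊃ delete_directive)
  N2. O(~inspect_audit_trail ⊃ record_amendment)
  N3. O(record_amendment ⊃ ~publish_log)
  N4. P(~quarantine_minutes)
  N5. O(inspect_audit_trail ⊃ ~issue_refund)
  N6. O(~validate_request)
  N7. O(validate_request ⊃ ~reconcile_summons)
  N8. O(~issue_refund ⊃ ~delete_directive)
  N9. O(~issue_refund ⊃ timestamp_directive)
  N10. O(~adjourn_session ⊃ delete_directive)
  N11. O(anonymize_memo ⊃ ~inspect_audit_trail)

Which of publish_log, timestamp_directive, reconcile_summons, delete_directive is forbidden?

Premises 1 and 10 are O(adjourn_session ⊃ delete_directive) and O(~adjourn_session ⊃ delete_directive); every ideal world satisfies adjourn_session or ~adjourn_session, so in either case delete_directive holds — hence O(delete_directive).
The contrapositive of premise 8 (O(~issue_refund ⊃ ~delete_directive)) is O(delete_directive ⊃ issue_refund), and O(delete_directive) is already established, so O(issue_refund).
Premise 5 is O(inspect_audit_trail ⊃ ~issue_refund); contrapositively O(issue_refund ⊃ ~inspect_audit_trail). Since O(issue_refund) holds, K gives O(~inspect_audit_trail).
Applying K to premise 2 (O(~inspect_audit_trail ⊃ record_amendment)) and O(~inspect_audit_trail) yields O(record_amendment).
Applying K to premise 3 (O(record_amendment ⊃ ~publish_log)) and O(record_amendment) yields O(~publish_log).
So O(~publish_log) holds, i.e. publish_log is forbidden. None of the other listed options is forbidden under the premises.

publish_log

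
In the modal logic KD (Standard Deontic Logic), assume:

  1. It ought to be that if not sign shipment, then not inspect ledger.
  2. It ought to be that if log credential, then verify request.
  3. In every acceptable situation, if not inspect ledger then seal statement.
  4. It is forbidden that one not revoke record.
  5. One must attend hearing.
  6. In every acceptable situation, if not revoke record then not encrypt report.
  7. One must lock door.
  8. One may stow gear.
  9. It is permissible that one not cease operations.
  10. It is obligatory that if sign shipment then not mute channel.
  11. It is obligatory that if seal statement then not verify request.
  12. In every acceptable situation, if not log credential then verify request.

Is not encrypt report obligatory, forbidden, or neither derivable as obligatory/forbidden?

Premise 6 is O(¬revoke_record → ¬encrypt_report), but O(¬revoke_record) is not derivable from the premises, so it does not yield O(¬encrypt_report).
No premise or chain of K-axiom applications forces O(¬encrypt_report), and none forces O(encrypt_report). So ¬encrypt_report is neither obligatory nor forbidden under these norms.

Neither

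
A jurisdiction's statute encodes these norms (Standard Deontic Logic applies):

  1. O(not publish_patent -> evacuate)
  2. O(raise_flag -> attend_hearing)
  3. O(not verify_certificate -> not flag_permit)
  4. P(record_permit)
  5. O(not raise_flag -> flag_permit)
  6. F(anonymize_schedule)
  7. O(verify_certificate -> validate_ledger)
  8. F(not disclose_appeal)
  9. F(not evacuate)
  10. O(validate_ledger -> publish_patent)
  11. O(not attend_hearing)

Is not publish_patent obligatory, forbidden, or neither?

From premise 11 we have O(not attend_hearing).
Premise 2, O(raise_flag -> attend_hearing), contraposes to O(not attend_hearing -> not raise_flag); with O(not attend_hearing) we get O(not raise_flag).
With premise 5, O(not raise_flag -> flag_permit), the K-axiom yields O(flag_permit).
The contrapositive of premise 3 (O(not verify_certificate -> not flag_permit)) is O(flag_permit -> verify_certificate), and O(flag_permit) is already established, so O(verify_certificate).
Applying K to premise 7 (O(verify_certificate -> validate_ledger)) and O(verify_certificate) yields O(validate_ledger).
Applying K to premise 10 (O(validate_ledger -> publish_patent)) and O(validate_ledger) yields O(publish_patent).
Premises 1, 4, 6, 8, 9 do not contribute to this derivation.
Thus O(publish_patent), which is F(not publish_patent): not publish_patent is forbidden.

Forbidden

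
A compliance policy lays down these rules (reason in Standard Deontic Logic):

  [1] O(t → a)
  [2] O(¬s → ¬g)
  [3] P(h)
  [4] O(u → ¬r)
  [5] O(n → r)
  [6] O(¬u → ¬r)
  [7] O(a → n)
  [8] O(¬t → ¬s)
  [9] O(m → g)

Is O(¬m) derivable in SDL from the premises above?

Yes

Premises 6 and 4 are O(¬u → ¬r) and O(u → ¬r); every ideal world satisfies ¬u or u, so in either case ¬r holds — hence O(¬r).
The contrapositive of premise 5 (O(n → r)) is O(¬r → ¬n), and O(¬r) is already established, so O(¬n).
Premise 7 is O(a → n); contrapositively O(¬n → ¬a). Since O(¬n) holds, K gives O(¬a).
Premise 1, O(t → a), contraposes to O(¬a → ¬t); with O(¬a) we get O(¬t).
Premise 8 is O(¬t → ¬s); since O(¬t), deontic closure gives O(¬s).
Applying K to premise 2 (O(¬s → ¬g)) and O(¬s) yields O(¬g).
Premise 9 is O(m → g); contrapositively O(¬g → ¬m). Since O(¬g) holds, K gives O(¬m).
Premise 3 does not contribute to this derivation.
So O(¬m) follows.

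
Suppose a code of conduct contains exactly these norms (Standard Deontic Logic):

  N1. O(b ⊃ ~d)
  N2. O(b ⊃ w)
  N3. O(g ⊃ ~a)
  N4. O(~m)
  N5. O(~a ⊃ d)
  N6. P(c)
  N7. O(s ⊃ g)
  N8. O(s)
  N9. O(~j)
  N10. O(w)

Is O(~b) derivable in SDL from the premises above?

From premise 8 we have O(s).
From O(s) and premise 7, O(s ⊃ g), we obtain O(g).
With premise 3, O(g ⊃ ~a), the K-axiom yields O(~a).
Applying K to premise 5 (O(~a ⊃ d)) and O(~a) yields O(d).
The contrapositive of premise 1 (O(b ⊃ ~d)) is O(d ⊃ ~b), and O(d) is already established, so O(~b).
Premises 2, 4, 6, 9, 10 do not contribute to this derivation.
So O(~b) follows.

Yes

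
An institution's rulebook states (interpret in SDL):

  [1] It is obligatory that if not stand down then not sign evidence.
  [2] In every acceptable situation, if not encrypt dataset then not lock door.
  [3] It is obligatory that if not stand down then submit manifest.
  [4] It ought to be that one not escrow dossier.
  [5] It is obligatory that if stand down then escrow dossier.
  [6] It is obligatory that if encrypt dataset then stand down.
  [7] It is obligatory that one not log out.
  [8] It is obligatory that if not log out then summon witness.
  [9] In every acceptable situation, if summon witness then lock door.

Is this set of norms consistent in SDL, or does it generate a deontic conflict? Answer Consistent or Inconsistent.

Inconsistent

Premise 7 states O(¬log_out) outright.
With premise 8, O(¬log_out → summon_witness), the K-axiom yields O(summon_witness).
Applying K to premise 9 (O(summon_witness → lock_door)) and O(summon_witness) yields O(lock_door).
Premise 2, O(¬encrypt_dataset → ¬lock_door), contraposes to O(lock_door → encrypt_dataset); with O(lock_door) we get O(encrypt_dataset).
With premise 6, O(encrypt_dataset → stand_down), the K-axiom yields O(stand_down).
Applying K to premise 5 (O(stand_down → escrow_dossier)) and O(stand_down) yields O(escrow_dossier).
Yet premise 4 states O(¬escrow_dossier).
We now have both O(escrow_dossier) and O(¬escrow_dossier) — escrow_dossier is simultaneously obligatory and forbidden, violating the D-axiom.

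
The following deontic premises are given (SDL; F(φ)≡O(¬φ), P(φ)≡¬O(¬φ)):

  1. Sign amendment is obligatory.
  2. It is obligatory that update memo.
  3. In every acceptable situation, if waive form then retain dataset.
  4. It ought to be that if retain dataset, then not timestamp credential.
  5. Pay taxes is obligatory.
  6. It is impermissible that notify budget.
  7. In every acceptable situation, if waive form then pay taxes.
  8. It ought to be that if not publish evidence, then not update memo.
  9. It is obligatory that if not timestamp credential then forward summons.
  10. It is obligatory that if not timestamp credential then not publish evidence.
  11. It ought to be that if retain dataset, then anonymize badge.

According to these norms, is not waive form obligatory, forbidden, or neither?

From premise 2 we have O(update_memo).
Premise 8, O(¬publish_evidence → ¬update_memo), contraposes to O(update_memo → publish_evidence); with O(update_memo) we get O(publish_evidence).
Premise 10 is O(¬timestamp_credential → ¬publish_evidence); contrapositively O(publish_evidence → timestamp_credential). Since O(publish_evidence) holds, K gives O(timestamp_credential).
The contrapositive of premise 4 (O(retain_dataset → ¬timestamp_credential)) is O(timestamp_credential → ¬retain_dataset), and O(timestamp_credential) is already established, so O(¬retain_dataset).
Premise 3 is O(waive_form → retain_dataset); contrapositively O(¬retain_dataset → ¬waive_form). Since O(¬retain_dataset) holds, K gives O(¬waive_form).
Premises 1, 5, 6, 7, 9, 11 do not contribute to this derivation.
Hence ¬waive_form is obligatory.

Obligatory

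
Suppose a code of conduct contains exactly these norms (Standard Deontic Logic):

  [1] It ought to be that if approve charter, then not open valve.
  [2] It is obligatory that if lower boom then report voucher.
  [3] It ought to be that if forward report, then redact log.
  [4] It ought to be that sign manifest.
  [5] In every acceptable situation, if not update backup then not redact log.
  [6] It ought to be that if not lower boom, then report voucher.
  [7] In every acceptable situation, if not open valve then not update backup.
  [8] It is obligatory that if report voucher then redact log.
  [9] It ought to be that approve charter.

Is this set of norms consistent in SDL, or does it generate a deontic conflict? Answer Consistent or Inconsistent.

Premises 2 and 6 cover both cases: O(lower_boom → report_voucher) and O(¬lower_boom → report_voucher). Since lower_boom ∨ ¬lower_boom is a tautology, O(report_voucher) follows.
From O(report_voucher) and premise 8, O(report_voucher → redact_log), we obtain O(redact_log).
Premise 5, O(¬update_backup → ¬redact_log), contraposes to O(redact_log → update_backup); with O(redact_log) we get O(update_backup).
Premise 7, O(¬open_valve → ¬update_backup), contraposes to O(update_backup → open_valve); with O(update_backup) we get O(open_valve).
Premise 1 is O(approve_charter → ¬open_valve); contrapositively O(open_valve → ¬approve_charter). Since O(open_valve) holds, K gives O(¬approve_charter).
However, premise 9 gives O(approve_charter).
We now have both O(¬approve_charter) and O(approve_charter) — approve_charter is simultaneously obligatory and forbidden, violating the D-axiom.

Inconsistent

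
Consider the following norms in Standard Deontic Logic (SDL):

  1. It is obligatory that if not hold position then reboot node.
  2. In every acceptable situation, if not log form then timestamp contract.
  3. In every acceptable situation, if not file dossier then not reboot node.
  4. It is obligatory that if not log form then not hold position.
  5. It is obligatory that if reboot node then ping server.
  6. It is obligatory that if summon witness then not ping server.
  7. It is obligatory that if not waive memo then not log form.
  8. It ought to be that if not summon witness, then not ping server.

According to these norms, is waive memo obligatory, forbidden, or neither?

Obligatory

Premises 6 and 8 are O(summon_witness → ¬ping_server) and O(¬summon_witness → ¬ping_server); every ideal world satisfies summon_witness or ¬summon_witness, so in either case ¬ping_server holds — hence O(¬ping_server).
The contrapositive of premise 5 (O(reboot_node → ping_server)) is O(¬ping_server → ¬reboot_node), and O(¬ping_server) is already established, so O(¬reboot_node).
Premise 1 is O(¬hold_position → reboot_node); contrapositively O(¬reboot_node → hold_position). Since O(¬reboot_node) holds, K gives O(hold_position).
Premise 4, O(¬log_form → ¬hold_position), contraposes to O(hold_position → log_form); with O(hold_position) we get O(log_form).
Premise 7, O(¬waive_memo → ¬log_form), contraposes to O(log_form → waive_memo); with O(log_form) we get O(waive_memo).
Premises 2, 3 do not contribute to this derivation.
Hence waive_memo is obligatory.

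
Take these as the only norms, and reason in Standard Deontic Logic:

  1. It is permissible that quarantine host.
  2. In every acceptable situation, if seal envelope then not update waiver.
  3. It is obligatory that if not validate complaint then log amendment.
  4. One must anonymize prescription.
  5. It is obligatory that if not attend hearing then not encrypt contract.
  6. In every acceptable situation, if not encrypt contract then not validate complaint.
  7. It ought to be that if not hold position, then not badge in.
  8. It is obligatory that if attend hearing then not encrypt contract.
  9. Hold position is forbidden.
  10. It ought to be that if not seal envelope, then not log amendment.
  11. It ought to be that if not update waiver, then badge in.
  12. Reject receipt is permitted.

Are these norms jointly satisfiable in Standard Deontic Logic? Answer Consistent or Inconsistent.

Inconsistent

Premises 8 and 5 are O(attend_hearing → ¬encrypt_contract) and O(¬attend_hearing → ¬encrypt_contract); every ideal world satisfies attend_hearing or ¬attend_hearing, so in either case ¬encrypt_contract holds — hence O(¬encrypt_contract).
From O(¬encrypt_contract) and premise 6, O(¬encrypt_contract → ¬validate_complaint), we obtain O(¬validate_complaint).
Premise 3 is O(¬validate_complaint → log_amendment); since O(¬validate_complaint), deontic closure gives O(log_amendment).
Premise 10 is O(¬seal_envelope → ¬log_amendment); contrapositively O(log_amendment → seal_envelope). Since O(log_amendment) holds, K gives O(seal_envelope).
Premise 2 is O(seal_envelope → ¬update_waiver); since O(seal_envelope), deontic closure gives O(¬update_waiver).
Premise 11 is O(¬update_waiver → badge_in); since O(¬update_waiver), deontic closure gives O(badge_in).
Premise 7 is O(¬hold_position → ¬badge_in); contrapositively O(badge_in → hold_position). Since O(badge_in) holds, K gives O(hold_position).
However, F(hold_position) at premise 9 amounts to O(¬hold_position).
We now have both O(hold_position) and O(¬hold_position) — hold_position is simultaneously obligatory and forbidden, violating the D-axiom.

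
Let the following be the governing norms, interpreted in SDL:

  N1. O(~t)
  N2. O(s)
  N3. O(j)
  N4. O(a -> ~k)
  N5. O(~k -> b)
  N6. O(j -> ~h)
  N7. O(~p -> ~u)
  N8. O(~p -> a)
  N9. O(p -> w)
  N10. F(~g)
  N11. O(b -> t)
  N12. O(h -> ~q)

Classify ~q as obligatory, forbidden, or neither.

Neither

Premise 12 is O(h -> ~q), but O(h) is not derivable from the premises, so it does not yield O(~q).
No premise or chain of K-axiom applications forces O(~q), and none forces O(q). So ~q is neither obligatory nor forbidden under these norms.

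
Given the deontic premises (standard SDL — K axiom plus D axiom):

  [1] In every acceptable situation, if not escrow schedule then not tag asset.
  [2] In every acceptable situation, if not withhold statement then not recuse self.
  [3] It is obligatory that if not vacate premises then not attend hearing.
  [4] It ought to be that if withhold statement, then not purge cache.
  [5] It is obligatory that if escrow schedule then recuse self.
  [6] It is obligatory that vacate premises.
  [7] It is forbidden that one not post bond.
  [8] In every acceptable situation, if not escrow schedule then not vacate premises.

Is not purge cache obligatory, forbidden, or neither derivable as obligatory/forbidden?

Premise 6 gives O(vacate_premises).
Premise 8, O(¬escrow_schedule → ¬vacate_premises), contraposes to O(vacate_premises → escrow_schedule); with O(vacate_premises) we get O(escrow_schedule).
From O(escrow_schedule) and premise 5, O(escrow_schedule → recuse_self), we obtain O(recuse_self).
Premise 2, O(¬withhold_statement → ¬recuse_self), contraposes to O(recuse_self → withhold_statement); with O(recuse_self) we get O(withhold_statement).
Applying K to premise 4 (O(withhold_statement → ¬purge_cache)) and O(withhold_statement) yields O(¬purge_cache).
Premises 1, 3, 7 do not contribute to this derivation.
Hence ¬purge_cache is obligatory.

Obligatory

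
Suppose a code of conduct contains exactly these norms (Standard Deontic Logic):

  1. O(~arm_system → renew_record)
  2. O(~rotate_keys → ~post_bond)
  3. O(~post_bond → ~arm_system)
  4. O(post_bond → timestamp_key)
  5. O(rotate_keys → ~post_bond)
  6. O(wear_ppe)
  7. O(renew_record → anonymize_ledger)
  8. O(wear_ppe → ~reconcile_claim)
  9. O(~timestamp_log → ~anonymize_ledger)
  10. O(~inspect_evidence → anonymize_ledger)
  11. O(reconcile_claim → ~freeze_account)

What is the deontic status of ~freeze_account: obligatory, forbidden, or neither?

Premise 11 is O(reconcile_claim → ~freeze_account), but O(reconcile_claim) is not derivable from the premises, so it does not yield O(~freeze_account).
No premise or chain of K-axiom applications forces O(~freeze_account), and none forces O(freeze_account). So ~freeze_account is neither obligatory nor forbidden under these norms.

Neither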